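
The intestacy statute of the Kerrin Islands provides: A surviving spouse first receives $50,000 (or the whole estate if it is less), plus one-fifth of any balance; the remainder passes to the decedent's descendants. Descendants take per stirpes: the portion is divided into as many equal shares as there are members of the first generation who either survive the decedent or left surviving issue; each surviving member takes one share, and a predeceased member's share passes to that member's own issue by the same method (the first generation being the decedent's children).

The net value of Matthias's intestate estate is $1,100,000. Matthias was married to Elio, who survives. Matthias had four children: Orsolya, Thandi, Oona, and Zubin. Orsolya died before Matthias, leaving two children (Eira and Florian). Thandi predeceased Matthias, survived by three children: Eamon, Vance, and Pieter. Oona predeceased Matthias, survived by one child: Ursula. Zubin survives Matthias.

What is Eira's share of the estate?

Elio first takes $50,000, leaving a balance of $1,050,000. Elio then takes one-fifth of the balance ($210,000), for a total of $260,000. The remaining $840,000 passes to the descendants.
The descendants' portion ($840,000) is divided into 4 shares of $210,000: Zubin takes $210,000; Orsolya's $210,000 share passes to Orsolya's issue; Thandi's $210,000 share passes to Thandi's issue; Oona's $210,000 share passes to Oona's issue.
Orsolya's share ($210,000) is divided into 2 shares of $105,000: Eira and Florian each take $105,000.
Thandi's share ($210,000) is divided into 3 shares of $70,000: Eamon, Vance, and Pieter each take $70,000.
Oona's share ($210,000) passes entirely to Ursula.

Eira receives $105,000.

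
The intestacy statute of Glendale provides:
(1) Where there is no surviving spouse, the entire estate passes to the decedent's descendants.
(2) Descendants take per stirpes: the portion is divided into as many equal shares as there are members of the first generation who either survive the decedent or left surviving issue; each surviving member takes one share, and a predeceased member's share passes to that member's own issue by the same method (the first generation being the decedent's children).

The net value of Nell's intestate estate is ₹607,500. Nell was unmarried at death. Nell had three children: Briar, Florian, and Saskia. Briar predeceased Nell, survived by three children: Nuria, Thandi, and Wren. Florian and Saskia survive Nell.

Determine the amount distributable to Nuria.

Nuria receives ₹67,500.

The entire ₹607,500 passes to the descendants.
That amount (₹607,500) is divided into 3 shares of ₹202,500: Florian and Saskia each take ₹202,500; Briar's ₹202,500 share passes to Briar's issue.
Briar's share (₹202,500) is divided into 3 shares of ₹67,500: Nuria, Thandi, and Wren each take ₹67,500.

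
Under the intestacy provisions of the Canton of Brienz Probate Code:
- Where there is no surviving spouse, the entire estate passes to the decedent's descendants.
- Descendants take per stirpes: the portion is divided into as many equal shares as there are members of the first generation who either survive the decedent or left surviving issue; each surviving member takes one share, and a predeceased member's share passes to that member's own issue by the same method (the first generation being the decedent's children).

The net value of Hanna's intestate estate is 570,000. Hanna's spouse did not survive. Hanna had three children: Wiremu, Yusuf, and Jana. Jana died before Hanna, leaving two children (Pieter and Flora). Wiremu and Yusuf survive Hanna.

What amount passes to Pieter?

The entire 570,000 passes to the descendants.
That amount (570,000) is divided into 3 shares of 190,000: Wiremu and Yusuf each take 190,000; Jana's 190,000 share passes to Jana's issue.
Jana's share (190,000) is divided into 2 shares of 95,000: Pieter and Flora each take 95,000.

Pieter receives 95,000.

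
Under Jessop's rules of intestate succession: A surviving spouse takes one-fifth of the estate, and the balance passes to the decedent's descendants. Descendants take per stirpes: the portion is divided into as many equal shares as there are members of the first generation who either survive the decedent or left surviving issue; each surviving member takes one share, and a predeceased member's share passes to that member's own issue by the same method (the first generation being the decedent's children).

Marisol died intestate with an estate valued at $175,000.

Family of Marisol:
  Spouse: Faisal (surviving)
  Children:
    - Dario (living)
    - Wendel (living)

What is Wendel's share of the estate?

Wendel receives $70,000.

Faisal takes one-fifth of $175,000 = $35,000. The remaining $140,000 passes to the descendants.
The descendants' portion ($140,000) is divided into 2 shares of $70,000: Dario and Wendel each take $70,000.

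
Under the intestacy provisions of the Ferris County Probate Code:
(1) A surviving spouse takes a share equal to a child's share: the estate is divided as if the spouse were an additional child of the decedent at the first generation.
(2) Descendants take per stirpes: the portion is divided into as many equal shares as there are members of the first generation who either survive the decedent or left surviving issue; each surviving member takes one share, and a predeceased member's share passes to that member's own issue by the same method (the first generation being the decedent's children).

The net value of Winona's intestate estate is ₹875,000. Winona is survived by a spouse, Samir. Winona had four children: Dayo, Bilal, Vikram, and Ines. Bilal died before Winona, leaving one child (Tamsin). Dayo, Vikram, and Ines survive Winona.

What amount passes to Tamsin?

The spouse counts as an additional share at the children's level, so there are 5 primary shares of ₹175,000. Samir takes one such share (₹175,000).
The children's combined portion (₹700,000) is divided into 4 shares of ₹175,000: Dayo, Vikram, and Ines each take ₹175,000; Bilal's ₹175,000 share passes to Bilal's issue.
Bilal's share (₹175,000) passes entirely to Tamsin.

Tamsin receives ₹175,000.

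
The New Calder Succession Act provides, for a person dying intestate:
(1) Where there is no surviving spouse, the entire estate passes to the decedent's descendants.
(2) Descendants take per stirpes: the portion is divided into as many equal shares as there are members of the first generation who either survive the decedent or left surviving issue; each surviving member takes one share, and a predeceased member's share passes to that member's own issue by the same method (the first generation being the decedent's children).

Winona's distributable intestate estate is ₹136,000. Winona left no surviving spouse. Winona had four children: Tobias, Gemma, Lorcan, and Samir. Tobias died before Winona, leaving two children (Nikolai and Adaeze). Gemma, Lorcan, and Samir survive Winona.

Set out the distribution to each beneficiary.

The entire ₹136,000 passes to the descendants.
That amount (₹136,000) is divided into 4 shares of ₹34,000: Gemma, Lorcan, and Samir each take ₹34,000; Tobias's ₹34,000 share passes to Tobias's issue.
Tobias's share (₹34,000) is divided into 2 shares of ₹17,000: Nikolai and Adaeze each take ₹17,000.

Nikolai: ₹17,000; Adaeze: ₹17,000; Gemma: ₹34,000; Lorcan: ₹34,000; Samir: ₹34,000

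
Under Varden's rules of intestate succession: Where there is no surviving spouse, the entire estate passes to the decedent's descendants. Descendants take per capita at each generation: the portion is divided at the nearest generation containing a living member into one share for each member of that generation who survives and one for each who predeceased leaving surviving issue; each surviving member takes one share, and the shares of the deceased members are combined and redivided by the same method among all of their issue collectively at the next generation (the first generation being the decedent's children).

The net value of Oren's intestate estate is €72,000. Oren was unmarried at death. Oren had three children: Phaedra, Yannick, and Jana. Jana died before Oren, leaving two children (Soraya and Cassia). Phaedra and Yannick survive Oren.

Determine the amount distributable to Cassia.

The entire €72,000 passes to the descendants.
That amount (€72,000) is divided at the children's generation into 3 shares of €24,000. Phaedra and Yannick each take €24,000. The remaining share for the deceased Jana (€24,000) is carried to the next generation.
That pool (€24,000) is divided at the grandchildren's generation equally among Soraya and Cassia: €12,000 each.

Cassia receives €12,000.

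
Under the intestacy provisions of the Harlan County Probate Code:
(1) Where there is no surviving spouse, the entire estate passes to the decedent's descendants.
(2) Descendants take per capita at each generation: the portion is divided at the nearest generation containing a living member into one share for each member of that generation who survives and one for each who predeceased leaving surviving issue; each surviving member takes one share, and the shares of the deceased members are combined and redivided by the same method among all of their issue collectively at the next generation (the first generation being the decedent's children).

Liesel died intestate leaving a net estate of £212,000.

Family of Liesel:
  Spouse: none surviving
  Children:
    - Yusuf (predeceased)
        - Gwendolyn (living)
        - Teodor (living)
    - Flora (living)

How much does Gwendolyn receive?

Gwendolyn receives £53,000.

The entire £212,000 passes to the descendants.
That amount (£212,000) is divided at the children's generation into 2 shares of £106,000. Flora takes £106,000. The remaining share for the deceased Yusuf (£106,000) is carried to the next generation.
That pool (£106,000) is divided at the grandchildren's generation equally among Gwendolyn and Teodor: £53,000 each.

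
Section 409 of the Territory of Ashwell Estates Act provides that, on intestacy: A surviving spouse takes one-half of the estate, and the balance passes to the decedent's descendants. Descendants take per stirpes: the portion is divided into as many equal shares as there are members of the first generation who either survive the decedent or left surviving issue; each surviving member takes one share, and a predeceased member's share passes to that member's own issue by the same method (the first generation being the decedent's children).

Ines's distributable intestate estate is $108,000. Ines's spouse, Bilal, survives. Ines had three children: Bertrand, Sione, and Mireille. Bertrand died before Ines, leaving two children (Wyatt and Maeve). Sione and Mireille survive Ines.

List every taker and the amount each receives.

Bilal takes one-half of $108,000 = $54,000. The remaining $54,000 passes to the descendants.
The descendants' portion ($54,000) is divided into 3 shares of $18,000: Sione and Mireille each take $18,000; Bertrand's $18,000 share passes to Bertrand's issue.
Bertrand's share ($18,000) is divided into 2 shares of $9,000: Wyatt and Maeve each take $9,000.

Bilal: $54,000; Wyatt: $9,000; Maeve: $9,000; Sione: $18,000; Mireille: $18,000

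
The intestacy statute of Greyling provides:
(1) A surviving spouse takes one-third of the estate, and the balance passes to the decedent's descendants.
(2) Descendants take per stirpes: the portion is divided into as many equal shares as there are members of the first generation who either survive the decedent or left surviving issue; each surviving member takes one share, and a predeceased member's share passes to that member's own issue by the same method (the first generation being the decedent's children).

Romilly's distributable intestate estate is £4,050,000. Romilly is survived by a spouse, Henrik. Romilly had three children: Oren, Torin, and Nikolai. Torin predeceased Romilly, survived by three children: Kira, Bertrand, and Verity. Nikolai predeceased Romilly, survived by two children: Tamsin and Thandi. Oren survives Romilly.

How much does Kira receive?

Henrik takes one-third of £4,050,000 = £1,350,000. The remaining £2,700,000 passes to the descendants.
The descendants' portion (£2,700,000) is divided into 3 shares of £900,000: Oren takes £900,000; Torin's £900,000 share passes to Torin's issue; Nikolai's £900,000 share passes to Nikolai's issue.
Torin's share (£900,000) is divided into 3 shares of £300,000: Kira, Bertrand, and Verity each take £300,000.
Nikolai's share (£900,000) is divided into 2 shares of £450,000: Tamsin and Thandi each take £450,000.

Kira receives £300,000.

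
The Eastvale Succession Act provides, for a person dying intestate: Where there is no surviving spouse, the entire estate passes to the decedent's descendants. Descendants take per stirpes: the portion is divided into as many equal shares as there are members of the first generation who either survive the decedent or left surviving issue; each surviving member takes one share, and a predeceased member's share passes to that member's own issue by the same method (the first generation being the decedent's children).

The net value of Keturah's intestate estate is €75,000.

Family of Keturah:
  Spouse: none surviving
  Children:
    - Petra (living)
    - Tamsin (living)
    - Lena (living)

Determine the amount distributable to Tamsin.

Tamsin receives €25,000.

The entire €75,000 passes to the descendants.
That amount (€75,000) is divided into 3 shares of €25,000: Petra, Tamsin, and Lena each take €25,000.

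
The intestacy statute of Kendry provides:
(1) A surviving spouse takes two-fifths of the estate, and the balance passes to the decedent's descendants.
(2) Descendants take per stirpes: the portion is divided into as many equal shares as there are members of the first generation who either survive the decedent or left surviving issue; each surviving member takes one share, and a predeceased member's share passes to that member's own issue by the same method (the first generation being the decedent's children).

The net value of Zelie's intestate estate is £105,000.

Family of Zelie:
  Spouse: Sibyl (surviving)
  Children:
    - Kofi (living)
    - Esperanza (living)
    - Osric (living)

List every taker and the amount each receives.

Sibyl: £42,000; Kofi: £21,000; Esperanza: £21,000; Osric: £21,000

Sibyl takes two-fifths of £105,000 = £42,000. The remaining £63,000 passes to the descendants.
The descendants' portion (£63,000) is divided into 3 shares of £21,000: Kofi, Esperanza, and Osric each take £21,000.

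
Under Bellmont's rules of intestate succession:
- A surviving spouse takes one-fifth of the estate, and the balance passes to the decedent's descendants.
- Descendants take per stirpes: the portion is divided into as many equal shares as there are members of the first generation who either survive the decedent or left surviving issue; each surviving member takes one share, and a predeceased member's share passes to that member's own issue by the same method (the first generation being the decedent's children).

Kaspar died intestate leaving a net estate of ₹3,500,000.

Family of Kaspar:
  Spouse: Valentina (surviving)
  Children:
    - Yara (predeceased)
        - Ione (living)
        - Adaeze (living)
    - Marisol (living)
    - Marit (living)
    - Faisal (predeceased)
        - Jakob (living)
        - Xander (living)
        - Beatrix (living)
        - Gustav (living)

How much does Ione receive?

Valentina takes one-fifth of ₹3,500,000 = ₹700,000. The remaining ₹2,800,000 passes to the descendants.
The descendants' portion (₹2,800,000) is divided into 4 shares of ₹700,000: Marisol and Marit each take ₹700,000; Yara's ₹700,000 share passes to Yara's issue; Faisal's ₹700,000 share passes to Faisal's issue.
Yara's share (₹700,000) is divided into 2 shares of ₹350,000: Ione and Adaeze each take ₹350,000.
Faisal's share (₹700,000) is divided into 4 shares of ₹175,000: Jakob, Xander, Beatrix, and Gustav each take ₹175,000.

Ione receives ₹350,000.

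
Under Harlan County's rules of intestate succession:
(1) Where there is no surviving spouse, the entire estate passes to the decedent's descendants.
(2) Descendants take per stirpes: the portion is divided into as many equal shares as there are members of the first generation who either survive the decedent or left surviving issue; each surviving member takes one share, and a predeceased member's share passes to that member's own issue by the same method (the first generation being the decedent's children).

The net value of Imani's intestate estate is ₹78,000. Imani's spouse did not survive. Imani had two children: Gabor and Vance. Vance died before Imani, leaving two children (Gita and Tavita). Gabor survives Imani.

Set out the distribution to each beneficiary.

Gabor: ₹39,000; Gita: ₹19,500; Tavita: ₹19,500

The entire ₹78,000 passes to the descendants.
That amount (₹78,000) is divided into 2 shares of ₹39,000: Gabor takes ₹39,000; Vance's ₹39,000 share passes to Vance's issue.
Vance's share (₹39,000) is divided into 2 shares of ₹19,500: Gita and Tavita each take ₹19,500.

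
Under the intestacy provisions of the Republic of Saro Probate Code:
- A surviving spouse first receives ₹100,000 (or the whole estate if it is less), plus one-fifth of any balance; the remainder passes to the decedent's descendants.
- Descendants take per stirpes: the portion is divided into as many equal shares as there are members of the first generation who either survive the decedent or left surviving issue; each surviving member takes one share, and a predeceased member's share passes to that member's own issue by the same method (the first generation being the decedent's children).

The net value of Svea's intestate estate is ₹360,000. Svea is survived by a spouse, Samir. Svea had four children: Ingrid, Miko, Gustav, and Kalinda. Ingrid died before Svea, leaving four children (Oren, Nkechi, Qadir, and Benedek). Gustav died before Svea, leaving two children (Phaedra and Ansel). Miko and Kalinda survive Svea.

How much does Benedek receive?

Samir first takes ₹100,000, leaving a balance of ₹260,000. Samir then takes one-fifth of the balance (₹52,000), for a total of ₹152,000. The remaining ₹208,000 passes to the descendants.
The descendants' portion (₹208,000) is divided into 4 shares of ₹52,000: Miko and Kalinda each take ₹52,000; Ingrid's ₹52,000 share passes to Ingrid's issue; Gustav's ₹52,000 share passes to Gustav's issue.
Ingrid's share (₹52,000) is divided into 4 shares of ₹13,000: Oren, Nkechi, Qadir, and Benedek each take ₹13,000.
Gustav's share (₹52,000) is divided into 2 shares of ₹26,000: Phaedra and Ansel each take ₹26,000.

Benedek receives ₹13,000.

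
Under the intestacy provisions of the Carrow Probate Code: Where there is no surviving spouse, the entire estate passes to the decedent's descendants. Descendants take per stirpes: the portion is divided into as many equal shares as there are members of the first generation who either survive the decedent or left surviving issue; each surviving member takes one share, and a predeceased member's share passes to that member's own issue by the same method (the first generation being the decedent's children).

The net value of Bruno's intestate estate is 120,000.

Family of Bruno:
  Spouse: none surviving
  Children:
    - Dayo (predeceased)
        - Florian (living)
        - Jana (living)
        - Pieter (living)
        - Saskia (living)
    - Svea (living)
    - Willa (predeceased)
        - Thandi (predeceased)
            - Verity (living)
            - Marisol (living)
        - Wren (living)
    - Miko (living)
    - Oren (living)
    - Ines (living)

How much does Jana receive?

Jana receives 5,000.

The entire 120,000 passes to the descendants.
That amount (120,000) is divided into 6 shares of 20,000: Svea, Miko, Oren, and Ines each take 20,000; Dayo's 20,000 share passes to Dayo's issue; Willa's 20,000 share passes to Willa's issue.
Dayo's share (20,000) is divided into 4 shares of 5,000: Florian, Jana, Pieter, and Saskia each take 5,000.
Willa's share (20,000) is divided into 2 shares of 10,000: Wren takes 10,000; Thandi's 10,000 share passes to Thandi's issue.
Thandi's share (10,000) is divided into 2 shares of 5,000: Verity and Marisol each take 5,000.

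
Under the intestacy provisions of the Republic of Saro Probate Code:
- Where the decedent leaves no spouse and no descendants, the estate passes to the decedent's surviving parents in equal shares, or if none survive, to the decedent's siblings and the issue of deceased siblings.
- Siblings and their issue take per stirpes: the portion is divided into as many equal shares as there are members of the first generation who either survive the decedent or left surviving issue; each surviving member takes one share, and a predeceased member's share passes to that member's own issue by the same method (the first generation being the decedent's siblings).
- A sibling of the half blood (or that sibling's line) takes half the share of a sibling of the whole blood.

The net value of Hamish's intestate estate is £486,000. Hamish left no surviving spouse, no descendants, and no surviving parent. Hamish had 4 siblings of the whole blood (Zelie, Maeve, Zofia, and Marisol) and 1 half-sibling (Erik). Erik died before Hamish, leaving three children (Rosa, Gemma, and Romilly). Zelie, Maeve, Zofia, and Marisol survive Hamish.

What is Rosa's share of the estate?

The entire £486,000 passes to the siblings and their issue.
Counting each half-blood sibling's line as half a unit, there are 9/2 units in £486,000, so one unit is £108,000. Whole-blood lines (Zelie, Maeve, Zofia, and Marisol) take £108,000 each; half-blood lines (Erik) take £54,000 each.
Erik's share (£54,000) is divided into 3 shares of £18,000: Rosa, Gemma, and Romilly each take £18,000.

Rosa receives £18,000.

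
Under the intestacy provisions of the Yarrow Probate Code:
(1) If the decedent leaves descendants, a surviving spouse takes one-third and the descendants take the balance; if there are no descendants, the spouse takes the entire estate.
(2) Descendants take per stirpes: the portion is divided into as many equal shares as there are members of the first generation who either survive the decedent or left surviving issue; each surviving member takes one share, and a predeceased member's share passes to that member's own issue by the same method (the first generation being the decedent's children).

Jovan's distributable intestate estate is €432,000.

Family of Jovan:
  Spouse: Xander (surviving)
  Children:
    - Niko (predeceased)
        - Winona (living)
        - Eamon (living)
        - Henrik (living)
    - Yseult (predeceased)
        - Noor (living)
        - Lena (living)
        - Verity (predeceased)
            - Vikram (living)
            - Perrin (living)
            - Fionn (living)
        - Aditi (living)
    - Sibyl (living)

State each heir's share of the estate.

Xander takes one-third of €432,000 = €144,000. The remaining €288,000 passes to the descendants.
The descendants' portion (€288,000) is divided into 3 shares of €96,000: Sibyl takes €96,000; Niko's €96,000 share passes to Niko's issue; Yseult's €96,000 share passes to Yseult's issue.
Niko's share (€96,000) is divided into 3 shares of €32,000: Winona, Eamon, and Henrik each take €32,000.
Yseult's share (€96,000) is divided into 4 shares of €24,000: Noor, Lena, and Aditi each take €24,000; Verity's €24,000 share passes to Verity's issue.
Verity's share (€24,000) is divided into 3 shares of €8,000: Vikram, Perrin, and Fionn each take €8,000.

Xander: €144,000; Winona: €32,000; Eamon: €32,000; Henrik: €32,000; Noor: €24,000; Lena: €24,000; Vikram: €8,000; Perrin: €8,000; Fionn: €8,000; Aditi: €24,000; Sibyl: €96,000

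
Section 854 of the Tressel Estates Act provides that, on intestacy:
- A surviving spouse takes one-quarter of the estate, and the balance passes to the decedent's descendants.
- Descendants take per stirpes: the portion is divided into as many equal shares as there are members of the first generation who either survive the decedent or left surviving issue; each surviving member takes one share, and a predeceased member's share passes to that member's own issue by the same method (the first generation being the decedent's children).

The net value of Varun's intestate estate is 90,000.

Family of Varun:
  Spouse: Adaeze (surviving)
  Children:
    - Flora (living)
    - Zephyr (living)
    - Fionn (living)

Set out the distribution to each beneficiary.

Adaeze: 22,500; Flora: 22,500; Zephyr: 22,500; Fionn: 22,500

Adaeze takes one-quarter of 90,000 = 22,500. The remaining 67,500 passes to the descendants.
The descendants' portion (67,500) is divided into 3 shares of 22,500: Flora, Zephyr, and Fionn each take 22,500.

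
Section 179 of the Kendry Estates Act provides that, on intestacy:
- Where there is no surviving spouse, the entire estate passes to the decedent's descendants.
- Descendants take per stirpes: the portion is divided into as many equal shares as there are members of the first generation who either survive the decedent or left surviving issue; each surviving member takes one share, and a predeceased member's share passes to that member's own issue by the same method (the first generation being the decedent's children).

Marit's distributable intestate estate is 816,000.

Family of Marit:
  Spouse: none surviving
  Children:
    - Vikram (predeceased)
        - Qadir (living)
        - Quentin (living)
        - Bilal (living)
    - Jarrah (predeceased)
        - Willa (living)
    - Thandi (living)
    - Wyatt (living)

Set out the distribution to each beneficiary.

Qadir: 68,000; Quentin: 68,000; Bilal: 68,000; Willa: 204,000; Thandi: 204,000; Wyatt: 204,000

The entire 816,000 passes to the descendants.
That amount (816,000) is divided into 4 shares of 204,000: Thandi and Wyatt each take 204,000; Vikram's 204,000 share passes to Vikram's issue; Jarrah's 204,000 share passes to Jarrah's issue.
Vikram's share (204,000) is divided into 3 shares of 68,000: Qadir, Quentin, and Bilal each take 68,000.
Jarrah's share (204,000) passes entirely to Willa.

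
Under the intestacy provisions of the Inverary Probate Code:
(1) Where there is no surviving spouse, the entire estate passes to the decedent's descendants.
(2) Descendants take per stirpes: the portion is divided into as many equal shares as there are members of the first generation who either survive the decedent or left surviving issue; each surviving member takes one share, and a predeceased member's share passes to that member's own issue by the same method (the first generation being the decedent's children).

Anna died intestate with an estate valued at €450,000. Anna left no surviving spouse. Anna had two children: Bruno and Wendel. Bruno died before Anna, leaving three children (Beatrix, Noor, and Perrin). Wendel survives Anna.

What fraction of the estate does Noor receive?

Noor receives 1/6 of the estate.

The entire €450,000 passes to the descendants.
That amount (€450,000) is divided into 2 shares of €225,000: Wendel takes €225,000; Bruno's €225,000 share passes to Bruno's issue.
Bruno's share (€225,000) is divided into 3 shares of €75,000: Beatrix, Noor, and Perrin each take €75,000.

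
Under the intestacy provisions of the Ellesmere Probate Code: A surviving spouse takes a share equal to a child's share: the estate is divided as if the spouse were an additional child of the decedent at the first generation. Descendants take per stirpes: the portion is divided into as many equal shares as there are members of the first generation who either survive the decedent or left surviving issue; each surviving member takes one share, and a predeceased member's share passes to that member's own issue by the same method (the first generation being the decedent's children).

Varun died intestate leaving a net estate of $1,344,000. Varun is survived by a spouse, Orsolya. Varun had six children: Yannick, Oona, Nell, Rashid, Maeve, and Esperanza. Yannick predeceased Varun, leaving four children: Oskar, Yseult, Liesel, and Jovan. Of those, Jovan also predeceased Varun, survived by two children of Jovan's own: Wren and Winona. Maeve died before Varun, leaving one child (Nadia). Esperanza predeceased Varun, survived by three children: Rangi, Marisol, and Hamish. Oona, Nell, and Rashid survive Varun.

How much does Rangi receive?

The spouse counts as an additional share at the children's level, so there are 7 primary shares of $192,000. Orsolya takes one such share ($192,000).
The children's combined portion ($1,152,000) is divided into 6 shares of $192,000: Oona, Nell, and Rashid each take $192,000; Yannick's $192,000 share passes to Yannick's issue; Maeve's $192,000 share passes to Maeve's issue; Esperanza's $192,000 share passes to Esperanza's issue.
Yannick's share ($192,000) is divided into 4 shares of $48,000: Oskar, Yseult, and Liesel each take $48,000; Jovan's $48,000 share passes to Jovan's issue.
Jovan's share ($48,000) is divided into 2 shares of $24,000: Wren and Winona each take $24,000.
Maeve's share ($192,000) passes entirely to Nadia.
Esperanza's share ($192,000) is divided into 3 shares of $64,000: Rangi, Marisol, and Hamish each take $64,000.

Rangi receives $64,000.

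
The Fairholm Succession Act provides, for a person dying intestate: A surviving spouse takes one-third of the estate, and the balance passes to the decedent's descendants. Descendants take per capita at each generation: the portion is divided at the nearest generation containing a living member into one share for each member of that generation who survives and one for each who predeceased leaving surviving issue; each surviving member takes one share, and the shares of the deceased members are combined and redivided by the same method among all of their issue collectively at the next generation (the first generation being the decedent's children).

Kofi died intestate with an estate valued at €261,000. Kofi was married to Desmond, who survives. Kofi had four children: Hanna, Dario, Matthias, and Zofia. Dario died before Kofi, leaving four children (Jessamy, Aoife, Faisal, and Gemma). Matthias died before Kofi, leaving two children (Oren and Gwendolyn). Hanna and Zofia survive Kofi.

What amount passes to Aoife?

Desmond takes one-third of €261,000 = €87,000. The remaining €174,000 passes to the descendants.
The descendants' portion (€174,000) is divided at the children's generation into 4 shares of €43,500. Hanna and Zofia each take €43,500. The 2 shares of the deceased (Dario and Matthias) are combined into a pool of €87,000.
That pool (€87,000) is divided at the grandchildren's generation equally among Jessamy, Aoife, Faisal, Gemma, Oren, and Gwendolyn: €14,500 each.

Aoife receives €14,500.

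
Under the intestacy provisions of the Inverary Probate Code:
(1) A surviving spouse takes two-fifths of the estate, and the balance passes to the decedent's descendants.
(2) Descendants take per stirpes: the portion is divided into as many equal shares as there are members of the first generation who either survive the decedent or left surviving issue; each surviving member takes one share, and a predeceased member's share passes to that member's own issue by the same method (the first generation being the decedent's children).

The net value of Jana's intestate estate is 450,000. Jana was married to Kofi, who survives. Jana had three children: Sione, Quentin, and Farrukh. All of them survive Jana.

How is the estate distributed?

Kofi: 180,000; Sione: 90,000; Quentin: 90,000; Farrukh: 90,000

Kofi takes two-fifths of 450,000 = 180,000. The remaining 270,000 passes to the descendants.
The descendants' portion (270,000) is divided into 3 shares of 90,000: Sione, Quentin, and Farrukh each take 90,000.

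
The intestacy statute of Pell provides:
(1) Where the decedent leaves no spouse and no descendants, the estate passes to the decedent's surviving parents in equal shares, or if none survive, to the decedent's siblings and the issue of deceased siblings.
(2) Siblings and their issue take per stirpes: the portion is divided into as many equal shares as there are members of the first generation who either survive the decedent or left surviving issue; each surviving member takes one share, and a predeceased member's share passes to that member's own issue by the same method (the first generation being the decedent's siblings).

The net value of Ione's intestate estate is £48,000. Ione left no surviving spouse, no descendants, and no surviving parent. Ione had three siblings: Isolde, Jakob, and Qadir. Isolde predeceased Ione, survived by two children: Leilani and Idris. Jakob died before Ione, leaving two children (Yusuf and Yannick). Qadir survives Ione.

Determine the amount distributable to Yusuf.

Yusuf receives £8,000.

The entire £48,000 passes to the siblings and their issue.
That amount (£48,000) is divided into 3 shares of £16,000: Qadir takes £16,000; Isolde's £16,000 share passes to Isolde's issue; Jakob's £16,000 share passes to Jakob's issue.
Isolde's share (£16,000) is divided into 2 shares of £8,000: Leilani and Idris each take £8,000.
Jakob's share (£16,000) is divided into 2 shares of £8,000: Yusuf and Yannick each take £8,000.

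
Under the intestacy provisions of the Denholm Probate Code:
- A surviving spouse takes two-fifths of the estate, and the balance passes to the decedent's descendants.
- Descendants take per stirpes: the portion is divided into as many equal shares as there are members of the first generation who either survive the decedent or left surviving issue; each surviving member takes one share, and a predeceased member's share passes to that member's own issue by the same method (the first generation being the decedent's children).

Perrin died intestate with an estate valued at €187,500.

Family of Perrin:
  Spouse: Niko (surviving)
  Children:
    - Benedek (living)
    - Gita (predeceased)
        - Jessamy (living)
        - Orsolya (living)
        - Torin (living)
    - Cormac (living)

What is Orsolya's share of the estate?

Orsolya receives €12,500.

Niko takes two-fifths of €187,500 = €75,000. The remaining €112,500 passes to the descendants.
The descendants' portion (€112,500) is divided into 3 shares of €37,500: Benedek and Cormac each take €37,500; Gita's €37,500 share passes to Gita's issue.
Gita's share (€37,500) is divided into 3 shares of €12,500: Jessamy, Orsolya, and Torin each take €12,500.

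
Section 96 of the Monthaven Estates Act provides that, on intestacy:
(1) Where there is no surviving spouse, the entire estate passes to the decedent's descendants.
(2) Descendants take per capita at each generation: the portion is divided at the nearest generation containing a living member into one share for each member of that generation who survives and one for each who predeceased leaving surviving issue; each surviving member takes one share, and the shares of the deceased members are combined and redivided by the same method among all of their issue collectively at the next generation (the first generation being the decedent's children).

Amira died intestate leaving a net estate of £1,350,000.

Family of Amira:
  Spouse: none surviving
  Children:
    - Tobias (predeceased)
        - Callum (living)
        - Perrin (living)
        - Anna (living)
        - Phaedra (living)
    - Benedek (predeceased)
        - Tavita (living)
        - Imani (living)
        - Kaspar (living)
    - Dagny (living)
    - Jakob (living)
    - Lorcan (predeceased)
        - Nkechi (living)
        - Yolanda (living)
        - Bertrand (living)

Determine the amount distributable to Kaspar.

The entire £1,350,000 passes to the descendants.
That amount (£1,350,000) is divided at the children's generation into 5 shares of £270,000. Dagny and Jakob each take £270,000. The 3 shares of the deceased (Tobias, Benedek, and Lorcan) are combined into a pool of £810,000.
That pool (£810,000) is divided at the grandchildren's generation equally among Callum, Perrin, Anna, Phaedra, Tavita, Imani, Kaspar, Nkechi, Yolanda, and Bertrand: £81,000 each.

Kaspar receives £81,000.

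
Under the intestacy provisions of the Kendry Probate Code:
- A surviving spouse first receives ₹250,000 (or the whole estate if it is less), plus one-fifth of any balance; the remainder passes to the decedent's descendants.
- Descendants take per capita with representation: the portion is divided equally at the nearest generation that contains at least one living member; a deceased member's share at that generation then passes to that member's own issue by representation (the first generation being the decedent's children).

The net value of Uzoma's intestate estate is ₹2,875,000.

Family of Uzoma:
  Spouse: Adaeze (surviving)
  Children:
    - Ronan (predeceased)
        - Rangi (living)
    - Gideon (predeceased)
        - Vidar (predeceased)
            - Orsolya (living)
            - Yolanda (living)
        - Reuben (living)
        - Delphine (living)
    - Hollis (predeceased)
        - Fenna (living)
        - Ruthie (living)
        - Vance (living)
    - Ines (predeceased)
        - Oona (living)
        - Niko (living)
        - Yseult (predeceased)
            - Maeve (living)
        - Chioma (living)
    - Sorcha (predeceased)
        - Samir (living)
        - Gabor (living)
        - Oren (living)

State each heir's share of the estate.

Adaeze first takes ₹250,000, leaving a balance of ₹2,625,000. Adaeze then takes one-fifth of the balance (₹525,000), for a total of ₹775,000. The remaining ₹2,100,000 passes to the descendants.
No child survives, so the initial division is made at the grandchildren's generation.
The descendants' portion (₹2,100,000) is divided into 14 shares of ₹150,000: Rangi, Reuben, Delphine, Fenna, Ruthie, Vance, Oona, Niko, Chioma, Samir, Gabor, and Oren each take ₹150,000; Vidar's ₹150,000 share passes to Vidar's issue; Yseult's ₹150,000 share passes to Yseult's issue.
Vidar's share (₹150,000) is divided into 2 shares of ₹75,000: Orsolya and Yolanda each take ₹75,000.
Yseult's share (₹150,000) passes entirely to Maeve.

Adaeze: ₹775,000; Rangi: ₹150,000; Orsolya: ₹75,000; Yolanda: ₹75,000; Reuben: ₹150,000; Delphine: ₹150,000; Fenna: ₹150,000; Ruthie: ₹150,000; Vance: ₹150,000; Oona: ₹150,000; Niko: ₹150,000; Maeve: ₹150,000; Chioma: ₹150,000; Samir: ₹150,000; Gabor: ₹150,000; Oren: ₹150,000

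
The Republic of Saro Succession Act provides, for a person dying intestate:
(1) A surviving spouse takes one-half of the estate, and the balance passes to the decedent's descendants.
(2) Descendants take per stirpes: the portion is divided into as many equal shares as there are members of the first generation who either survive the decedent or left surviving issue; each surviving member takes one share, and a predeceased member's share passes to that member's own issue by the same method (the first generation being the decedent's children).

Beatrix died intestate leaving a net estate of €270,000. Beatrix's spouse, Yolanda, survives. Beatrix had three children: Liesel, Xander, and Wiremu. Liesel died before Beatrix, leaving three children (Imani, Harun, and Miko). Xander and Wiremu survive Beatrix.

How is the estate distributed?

Yolanda takes one-half of €270,000 = €135,000. The remaining €135,000 passes to the descendants.
The descendants' portion (€135,000) is divided into 3 shares of €45,000: Xander and Wiremu each take €45,000; Liesel's €45,000 share passes to Liesel's issue.
Liesel's share (€45,000) is divided into 3 shares of €15,000: Imani, Harun, and Miko each take €15,000.

Yolanda: €135,000; Imani: €15,000; Harun: €15,000; Miko: €15,000; Xander: €45,000; Wiremu: €45,000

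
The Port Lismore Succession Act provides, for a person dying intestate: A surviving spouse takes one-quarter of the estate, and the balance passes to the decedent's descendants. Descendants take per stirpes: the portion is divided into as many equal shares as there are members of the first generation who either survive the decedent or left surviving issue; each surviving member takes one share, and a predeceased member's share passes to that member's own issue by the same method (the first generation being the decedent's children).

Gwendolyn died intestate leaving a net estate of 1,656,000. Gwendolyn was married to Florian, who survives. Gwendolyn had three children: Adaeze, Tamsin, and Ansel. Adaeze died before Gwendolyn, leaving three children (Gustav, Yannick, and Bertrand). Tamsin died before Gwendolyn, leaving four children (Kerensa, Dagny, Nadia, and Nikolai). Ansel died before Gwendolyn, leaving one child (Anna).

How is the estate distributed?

Florian takes one-quarter of 1,656,000 = 414,000. The remaining 1,242,000 passes to the descendants.
The descendants' portion (1,242,000) is divided into 3 shares of 414,000: Adaeze's 414,000 share passes to Adaeze's issue; Tamsin's 414,000 share passes to Tamsin's issue; Ansel's 414,000 share passes to Ansel's issue.
Adaeze's share (414,000) is divided into 3 shares of 138,000: Gustav, Yannick, and Bertrand each take 138,000.
Tamsin's share (414,000) is divided into 4 shares of 103,500: Kerensa, Dagny, Nadia, and Nikolai each take 103,500.
Ansel's share (414,000) passes entirely to Anna.

Florian: 414,000; Gustav: 138,000; Yannick: 138,000; Bertrand: 138,000; Kerensa: 103,500; Dagny: 103,500; Nadia: 103,500; Nikolai: 103,500; Anna: 414,000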